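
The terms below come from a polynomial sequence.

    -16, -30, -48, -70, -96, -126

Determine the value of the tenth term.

D1: -14  -18  -22  -26  -30
D2: -4  -4  -4  -4
The second differences are constant (-4).
-30 − 4 = -34;  -126 − 34 = -160
-34 − 4 = -38;  -160 − 38 = -198
-38 − 4 = -42;  -198 − 42 = -240
-42 − 4 = -46;  -240 − 46 = -286

-286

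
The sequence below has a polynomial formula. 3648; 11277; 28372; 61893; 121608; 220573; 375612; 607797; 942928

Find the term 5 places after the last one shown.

5457213

D1: 7629, 17095, 33521, 59715, 98965, 155039, 232185, 335131
D2: 9466, 16426, 26194, 39250, 56074, 77146, 102946
D3: 6960, 9768, 13056, 16824, 21072, 25800
D4: 2808, 3288, 3768, 4248, 4728
D5: 480, 480, 480, 480
Fifth differences constant at 480.
4728 + 480 = 5208;  25800 + 5208 = 31008;  102946 + 31008 = 133954;  335131 + 133954 = 469085;  942928 + 469085 = 1412013
5208 + 480 = 5688;  31008 + 5688 = 36696;  133954 + 36696 = 170650;  469085 + 170650 = 639735;  1412013 + 639735 = 2051748
5688 + 480 = 6168;  36696 + 6168 = 42864;  170650 + 42864 = 213514;  639735 + 213514 = 853249;  2051748 + 853249 = 2904997
6168 + 480 = 6648;  42864 + 6648 = 49512;  213514 + 49512 = 263026;  853249 + 263026 = 1116275;  2904997 + 1116275 = 4021272
6648 + 480 = 7128;  49512 + 7128 = 56640;  263026 + 56640 = 319666;  1116275 + 319666 = 1435941;  4021272 + 1435941 = 5457213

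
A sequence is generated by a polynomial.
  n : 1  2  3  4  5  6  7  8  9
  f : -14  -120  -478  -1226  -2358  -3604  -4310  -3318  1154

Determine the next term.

11632

First differences: -106, -358, -748, -1132, -1246, -706, 992, 4472
Second differences: -252, -390, -384, -114, 540, 1698, 3480
Third differences: -138, 6, 270, 654, 1158, 1782
Fourth differences: 144, 264, 384, 504, 624
Fifth differences: 120, 120, 120, 120
Constant fifth difference = 120, so extend:
624 + 120 = 744;  1782 + 744 = 2526;  3480 + 2526 = 6006;  4472 + 6006 = 10478;  1154 + 10478 = 11632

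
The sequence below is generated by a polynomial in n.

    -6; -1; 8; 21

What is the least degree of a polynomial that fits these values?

5, 9, 13
4, 4
The second differences are constant, so the polynomial has degree 2.

2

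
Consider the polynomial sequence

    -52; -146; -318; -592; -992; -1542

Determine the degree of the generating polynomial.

-94, -172, -274, -400, -550
-78, -102, -126, -150
-24, -24, -24
The third differences are constant, so the polynomial has degree 3.

3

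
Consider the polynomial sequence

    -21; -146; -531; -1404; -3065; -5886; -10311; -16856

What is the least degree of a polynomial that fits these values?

Δ: -125, -385, -873, -1661, -2821, -4425, -6545
Δ²: -260, -488, -788, -1160, -1604, -2120
Δ³: -228, -300, -372, -444, -516
Δ⁴: -72, -72, -72, -72
The fourth differences are constant, so the polynomial has degree 4.

4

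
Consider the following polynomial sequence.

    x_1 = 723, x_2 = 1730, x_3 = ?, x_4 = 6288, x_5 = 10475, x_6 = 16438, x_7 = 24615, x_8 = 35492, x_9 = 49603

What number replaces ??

Using the last 6 terms:
First differences: 4187, 5963, 8177, 10877, 14111
Second differences: 1776, 2214, 2700, 3234
Third differences: 438, 486, 534
Fourth differences: 48, 48
Constant fourth difference = 48.
Extend backward: 438 − 48 = 390;  1776 − 390 = 1386;  4187 − 1386 = 2801;  6288 − 2801 = 3487

3487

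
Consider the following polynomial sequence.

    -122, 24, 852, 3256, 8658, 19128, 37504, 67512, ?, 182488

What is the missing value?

113886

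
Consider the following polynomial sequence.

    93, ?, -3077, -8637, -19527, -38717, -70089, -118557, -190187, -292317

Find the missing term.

-669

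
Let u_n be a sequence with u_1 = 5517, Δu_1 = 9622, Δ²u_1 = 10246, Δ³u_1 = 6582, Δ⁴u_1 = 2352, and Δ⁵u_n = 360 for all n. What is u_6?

Build the table forward from the leading diagonal:
Fifth differences: 360, 360, 360, 360, 360, 360
Fourth differences: 2352, 2712, 3072, 3432, 3792, 4152
Third differences: 6582, 8934, 11646, 14718, 18150, 21942
Second differences: 10246, 16828, 25762, 37408, 52126, 70276
First differences: 9622, 19868, 36696, 62458, 99866, 151992
u: 5517, 15139, 35007, 71703, 134161, 234027

234027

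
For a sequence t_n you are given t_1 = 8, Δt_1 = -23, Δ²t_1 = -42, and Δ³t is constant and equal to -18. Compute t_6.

-707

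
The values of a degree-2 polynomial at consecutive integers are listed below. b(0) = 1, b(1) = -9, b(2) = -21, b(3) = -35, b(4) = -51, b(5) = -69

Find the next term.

-89

Δ: -10, -12, -14, -16, -18
Δ²: -2, -2, -2, -2
The second differences are constant (-2).
-18 − 2 = -20;  -69 − 20 = -89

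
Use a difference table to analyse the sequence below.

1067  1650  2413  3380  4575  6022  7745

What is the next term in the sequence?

Δ: 583, 763, 967, 1195, 1447, 1723
Δ²: 180, 204, 228, 252, 276
Δ³: 24, 24, 24, 24
The third differences are constant (24).
276 + 24 = 300;  1723 + 300 = 2023;  7745 + 2023 = 9768

9768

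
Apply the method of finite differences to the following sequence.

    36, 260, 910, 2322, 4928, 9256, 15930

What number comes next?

25670

D1: 224, 650, 1412, 2606, 4328, 6674
D2: 426, 762, 1194, 1722, 2346
D3: 336, 432, 528, 624
D4: 96, 96, 96
The fourth differences are constant (96).
624 + 96 = 720;  2346 + 720 = 3066;  6674 + 3066 = 9740;  15930 + 9740 = 25670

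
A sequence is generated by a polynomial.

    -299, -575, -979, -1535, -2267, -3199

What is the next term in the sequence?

-4355

Δ: -276, -404, -556, -732, -932
Δ²: -128, -152, -176, -200
Δ³: -24, -24, -24
Constant third difference = -24, so extend:
-200 − 24 = -224;  -932 − 224 = -1156;  -3199 − 1156 = -4355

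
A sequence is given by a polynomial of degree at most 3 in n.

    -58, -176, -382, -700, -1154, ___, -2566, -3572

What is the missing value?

Using the first 5 terms:
-118  -206  -318  -454
-88  -112  -136
-24  -24
Constant third difference = -24.
Extend forward: -136 − 24 = -160;  -454 − 160 = -614;  -1154 − 614 = -1768

-1768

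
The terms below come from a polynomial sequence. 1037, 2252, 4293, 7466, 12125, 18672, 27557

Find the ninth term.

First differences: 1215  2041  3173  4659  6547  8885
Second differences: 826  1132  1486  1888  2338
Third differences: 306  354  402  450
Fourth differences: 48  48  48
The fourth differences are constant (48).
450 + 48 = 498;  2338 + 498 = 2836;  8885 + 2836 = 11721;  27557 + 11721 = 39278
498 + 48 = 546;  2836 + 546 = 3382;  11721 + 3382 = 15103;  39278 + 15103 = 54381

54381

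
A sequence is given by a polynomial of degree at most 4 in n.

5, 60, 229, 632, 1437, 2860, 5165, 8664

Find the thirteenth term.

58349

Δ: 55, 169, 403, 805, 1423, 2305, 3499
Δ²: 114, 234, 402, 618, 882, 1194
Δ³: 120, 168, 216, 264, 312
Δ⁴: 48, 48, 48, 48
Constant fourth difference = 48, so extend:
312 + 48 = 360;  1194 + 360 = 1554;  3499 + 1554 = 5053;  8664 + 5053 = 13717
360 + 48 = 408;  1554 + 408 = 1962;  5053 + 1962 = 7015;  13717 + 7015 = 20732
408 + 48 = 456;  1962 + 456 = 2418;  7015 + 2418 = 9433;  20732 + 9433 = 30165
456 + 48 = 504;  2418 + 504 = 2922;  9433 + 2922 = 12355;  30165 + 12355 = 42520
504 + 48 = 552;  2922 + 552 = 3474;  12355 + 3474 = 15829;  42520 + 15829 = 58349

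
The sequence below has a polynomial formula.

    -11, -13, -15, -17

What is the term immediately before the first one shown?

First differences: -2, -2, -2
The first differences are constant at -2.
Work back: -11 + 2 = -9

-9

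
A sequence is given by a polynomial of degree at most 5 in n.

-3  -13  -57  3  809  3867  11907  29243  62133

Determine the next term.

119139

D1: -10  -44  60  806  3058  8040  17336  32890
D2: -34  104  746  2252  4982  9296  15554
D3: 138  642  1506  2730  4314  6258
D4: 504  864  1224  1584  1944
D5: 360  360  360  360
Fifth differences constant at 360.
1944 + 360 = 2304;  6258 + 2304 = 8562;  15554 + 8562 = 24116;  32890 + 24116 = 57006;  62133 + 57006 = 119139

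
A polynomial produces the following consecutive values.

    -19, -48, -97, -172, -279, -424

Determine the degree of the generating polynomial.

D1: -29, -49, -75, -107, -145
D2: -20, -26, -32, -38
D3: -6, -6, -6
The third differences are constant, so the polynomial has degree 3.

3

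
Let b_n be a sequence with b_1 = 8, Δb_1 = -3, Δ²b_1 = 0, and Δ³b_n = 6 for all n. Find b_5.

20

Build the table forward from the leading diagonal:
Third differences: 6  6  6  6  6
Second differences: 0  6  12  18  24
First differences: -3  -3  3  15  33
b: 8  5  2  5  20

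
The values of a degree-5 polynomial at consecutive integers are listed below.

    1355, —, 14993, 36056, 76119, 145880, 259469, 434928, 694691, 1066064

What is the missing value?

5184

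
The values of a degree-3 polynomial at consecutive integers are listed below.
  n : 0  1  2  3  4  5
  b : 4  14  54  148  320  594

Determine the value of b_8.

2268

10  40  94  172  274
30  54  78  102
24  24  24
Third differences constant at 24.
102 + 24 = 126;  274 + 126 = 400;  594 + 400 = 994
126 + 24 = 150;  400 + 150 = 550;  994 + 550 = 1544
150 + 24 = 174;  550 + 174 = 724;  1544 + 724 = 2268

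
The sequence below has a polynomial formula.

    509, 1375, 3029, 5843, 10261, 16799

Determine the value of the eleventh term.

D1: 866, 1654, 2814, 4418, 6538
D2: 788, 1160, 1604, 2120
D3: 372, 444, 516
D4: 72, 72
The fourth differences are constant (72).
516 + 72 = 588;  2120 + 588 = 2708;  6538 + 2708 = 9246;  16799 + 9246 = 26045
588 + 72 = 660;  2708 + 660 = 3368;  9246 + 3368 = 12614;  26045 + 12614 = 38659
660 + 72 = 732;  3368 + 732 = 4100;  12614 + 4100 = 16714;  38659 + 16714 = 55373
732 + 72 = 804;  4100 + 804 = 4904;  16714 + 4904 = 21618;  55373 + 21618 = 76991
804 + 72 = 876;  4904 + 876 = 5780;  21618 + 5780 = 27398;  76991 + 27398 = 104389

104389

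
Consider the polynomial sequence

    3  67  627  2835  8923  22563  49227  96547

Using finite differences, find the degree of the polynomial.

64, 560, 2208, 6088, 13640, 26664, 47320
496, 1648, 3880, 7552, 13024, 20656
1152, 2232, 3672, 5472, 7632
1080, 1440, 1800, 2160
360, 360, 360
The fifth differences are constant, so the polynomial has degree 5.

5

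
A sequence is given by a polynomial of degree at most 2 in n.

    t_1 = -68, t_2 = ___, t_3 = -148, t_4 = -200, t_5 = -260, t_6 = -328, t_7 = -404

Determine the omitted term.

-104

Using the last 5 terms:
D1: -52  -60  -68  -76
D2: -8  -8  -8
Constant second difference = -8.
Extend backward: -52 + 8 = -44;  -148 + 44 = -104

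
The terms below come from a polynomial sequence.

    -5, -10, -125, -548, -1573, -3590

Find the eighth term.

-12640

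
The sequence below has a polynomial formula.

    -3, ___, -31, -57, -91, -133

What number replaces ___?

Using the last 4 terms:
-26  -34  -42
-8  -8
Constant second difference = -8.
Extend backward: -26 + 8 = -18;  -31 + 18 = -13

-13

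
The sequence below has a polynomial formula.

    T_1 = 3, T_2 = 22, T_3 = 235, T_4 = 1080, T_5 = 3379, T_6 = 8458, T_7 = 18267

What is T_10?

D1: 19, 213, 845, 2299, 5079, 9809
D2: 194, 632, 1454, 2780, 4730
D3: 438, 822, 1326, 1950
D4: 384, 504, 624
D5: 120, 120
The fifth differences are constant (120).
624 + 120 = 744;  1950 + 744 = 2694;  4730 + 2694 = 7424;  9809 + 7424 = 17233;  18267 + 17233 = 35500
744 + 120 = 864;  2694 + 864 = 3558;  7424 + 3558 = 10982;  17233 + 10982 = 28215;  35500 + 28215 = 63715
864 + 120 = 984;  3558 + 984 = 4542;  10982 + 4542 = 15524;  28215 + 15524 = 43739;  63715 + 43739 = 107454

107454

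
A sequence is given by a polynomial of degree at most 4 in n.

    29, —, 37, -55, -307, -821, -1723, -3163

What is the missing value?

Using the last 6 terms:
First differences: -92, -252, -514, -902, -1440
Second differences: -160, -262, -388, -538
Third differences: -102, -126, -150
Fourth differences: -24, -24
Constant fourth difference = -24.
Extend backward: -102 + 24 = -78;  -160 + 78 = -82;  -92 + 82 = -10;  37 + 10 = 47

47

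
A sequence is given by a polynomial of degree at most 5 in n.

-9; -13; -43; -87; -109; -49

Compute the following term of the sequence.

177

D1: -4 , -30 , -44 , -22 , 60
D2: -26 , -14 , 22 , 82
D3: 12 , 36 , 60
D4: 24 , 24
The fourth differences are constant (24).
60 + 24 = 84;  82 + 84 = 166;  60 + 166 = 226;  -49 + 226 = 177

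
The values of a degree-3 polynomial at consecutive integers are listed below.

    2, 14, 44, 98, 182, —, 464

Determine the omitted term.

302

Using the first 5 terms:
12, 30, 54, 84
18, 24, 30
6, 6
Constant third difference = 6.
Extend forward: 30 + 6 = 36;  84 + 36 = 120;  182 + 120 = 302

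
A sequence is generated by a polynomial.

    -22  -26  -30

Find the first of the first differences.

-4

First differences: -4, -4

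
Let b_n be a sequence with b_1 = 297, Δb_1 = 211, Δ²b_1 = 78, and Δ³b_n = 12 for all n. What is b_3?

797

Build the table forward from the leading diagonal:
Δ³: 12  12  12
Δ²: 78  90  102
Δ: 211  289  379
b: 297  508  797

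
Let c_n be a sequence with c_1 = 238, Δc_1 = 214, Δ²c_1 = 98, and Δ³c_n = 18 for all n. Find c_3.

764

Build the table forward from the leading diagonal:
Δ³: 18, 18, 18
Δ²: 98, 116, 134
Δ: 214, 312, 428
c: 238, 452, 764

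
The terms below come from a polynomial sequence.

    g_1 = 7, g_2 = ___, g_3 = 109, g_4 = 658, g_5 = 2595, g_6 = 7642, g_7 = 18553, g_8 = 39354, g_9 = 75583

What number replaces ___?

Using the last 7 terms:
549, 1937, 5047, 10911, 20801, 36229
1388, 3110, 5864, 9890, 15428
1722, 2754, 4026, 5538
1032, 1272, 1512
240, 240
Constant fifth difference = 240.
Extend backward: 1032 − 240 = 792;  1722 − 792 = 930;  1388 − 930 = 458;  549 − 458 = 91;  109 − 91 = 18

18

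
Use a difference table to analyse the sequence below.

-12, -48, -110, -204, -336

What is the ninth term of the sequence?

-1364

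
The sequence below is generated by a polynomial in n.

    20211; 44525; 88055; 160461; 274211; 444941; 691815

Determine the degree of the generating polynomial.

5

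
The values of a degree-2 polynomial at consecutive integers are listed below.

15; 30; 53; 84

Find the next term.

123

D1: 15, 23, 31
D2: 8, 8
Second differences constant at 8.
31 + 8 = 39;  84 + 39 = 123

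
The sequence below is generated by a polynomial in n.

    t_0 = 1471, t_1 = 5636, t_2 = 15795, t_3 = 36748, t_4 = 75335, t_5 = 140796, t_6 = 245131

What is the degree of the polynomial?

D1: 4165, 10159, 20953, 38587, 65461, 104335
D2: 5994, 10794, 17634, 26874, 38874
D3: 4800, 6840, 9240, 12000
D4: 2040, 2400, 2760
D5: 360, 360
The fifth differences are constant, so the polynomial has degree 5.

5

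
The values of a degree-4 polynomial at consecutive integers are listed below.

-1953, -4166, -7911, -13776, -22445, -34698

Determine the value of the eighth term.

Δ: -2213, -3745, -5865, -8669, -12253
Δ²: -1532, -2120, -2804, -3584
Δ³: -588, -684, -780
Δ⁴: -96, -96
Fourth differences constant at -96.
-780 − 96 = -876;  -3584 − 876 = -4460;  -12253 − 4460 = -16713;  -34698 − 16713 = -51411
-876 − 96 = -972;  -4460 − 972 = -5432;  -16713 − 5432 = -22145;  -51411 − 22145 = -73556

-73556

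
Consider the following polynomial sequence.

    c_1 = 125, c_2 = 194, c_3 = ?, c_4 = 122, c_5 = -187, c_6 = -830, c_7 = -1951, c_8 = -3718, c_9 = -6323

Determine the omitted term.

217

Using the last 6 terms:
Δ: -309, -643, -1121, -1767, -2605
Δ²: -334, -478, -646, -838
Δ³: -144, -168, -192
Δ⁴: -24, -24
Constant fourth difference = -24.
Extend backward: -144 + 24 = -120;  -334 + 120 = -214;  -309 + 214 = -95;  122 + 95 = 217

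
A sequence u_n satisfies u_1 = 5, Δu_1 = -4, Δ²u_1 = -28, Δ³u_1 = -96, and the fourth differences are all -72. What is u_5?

-635

Build the table forward from the leading diagonal:
D4: -72  -72  -72  -72  -72
D3: -96  -168  -240  -312  -384
D2: -28  -124  -292  -532  -844
D1: -4  -32  -156  -448  -980
u: 5  1  -31  -187  -635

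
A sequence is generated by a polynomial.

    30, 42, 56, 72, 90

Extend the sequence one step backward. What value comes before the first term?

20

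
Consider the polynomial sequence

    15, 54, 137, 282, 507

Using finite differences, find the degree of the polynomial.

3

D1: 39, 83, 145, 225
D2: 44, 62, 80
D3: 18, 18
The third differences are constant, so the polynomial has degree 3.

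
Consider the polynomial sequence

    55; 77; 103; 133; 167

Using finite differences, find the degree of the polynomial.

22, 26, 30, 34
4, 4, 4
The second differences are constant, so the polynomial has degree 2.

2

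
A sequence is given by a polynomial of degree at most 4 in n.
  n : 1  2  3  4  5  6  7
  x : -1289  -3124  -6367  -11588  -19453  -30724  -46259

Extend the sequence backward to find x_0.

-388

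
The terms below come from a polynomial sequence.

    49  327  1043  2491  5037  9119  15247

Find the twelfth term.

99467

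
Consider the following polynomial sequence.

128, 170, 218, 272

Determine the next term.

332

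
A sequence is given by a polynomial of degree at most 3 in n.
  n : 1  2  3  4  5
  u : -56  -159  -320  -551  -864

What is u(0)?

-103, -161, -231, -313
-58, -70, -82
-12, -12
The third differences are constant at -12.
Work back: -58 + 12 = -46;  -103 + 46 = -57;  -56 + 57 = 1

1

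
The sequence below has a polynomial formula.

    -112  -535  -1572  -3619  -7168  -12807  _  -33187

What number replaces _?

-21220

Using the first 6 terms:
-423, -1037, -2047, -3549, -5639
-614, -1010, -1502, -2090
-396, -492, -588
-96, -96
Constant fourth difference = -96.
Extend forward: -588 − 96 = -684;  -2090 − 684 = -2774;  -5639 − 2774 = -8413;  -12807 − 8413 = -21220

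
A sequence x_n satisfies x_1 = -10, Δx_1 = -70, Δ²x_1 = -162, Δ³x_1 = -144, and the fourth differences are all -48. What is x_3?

Build the table forward from the leading diagonal:
Fourth differences: -48, -48, -48
Third differences: -144, -192, -240
Second differences: -162, -306, -498
First differences: -70, -232, -538
x: -10, -80, -312

-312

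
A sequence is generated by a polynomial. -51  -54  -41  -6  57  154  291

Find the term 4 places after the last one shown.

-3, 13, 35, 63, 97, 137
16, 22, 28, 34, 40
6, 6, 6, 6
The third differences are constant (6).
40 + 6 = 46;  137 + 46 = 183;  291 + 183 = 474
46 + 6 = 52;  183 + 52 = 235;  474 + 235 = 709
52 + 6 = 58;  235 + 58 = 293;  709 + 293 = 1002
58 + 6 = 64;  293 + 64 = 357;  1002 + 357 = 1359

1359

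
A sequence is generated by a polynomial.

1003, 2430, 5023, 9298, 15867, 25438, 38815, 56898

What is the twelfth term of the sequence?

197650

D1: 1427 , 2593 , 4275 , 6569 , 9571 , 13377 , 18083
D2: 1166 , 1682 , 2294 , 3002 , 3806 , 4706
D3: 516 , 612 , 708 , 804 , 900
D4: 96 , 96 , 96 , 96
The fourth differences are constant (96).
900 + 96 = 996;  4706 + 996 = 5702;  18083 + 5702 = 23785;  56898 + 23785 = 80683
996 + 96 = 1092;  5702 + 1092 = 6794;  23785 + 6794 = 30579;  80683 + 30579 = 111262
1092 + 96 = 1188;  6794 + 1188 = 7982;  30579 + 7982 = 38561;  111262 + 38561 = 149823
1188 + 96 = 1284;  7982 + 1284 = 9266;  38561 + 9266 = 47827;  149823 + 47827 = 197650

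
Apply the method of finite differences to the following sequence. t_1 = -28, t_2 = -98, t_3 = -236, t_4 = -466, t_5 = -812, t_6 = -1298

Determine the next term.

First differences: -70, -138, -230, -346, -486
Second differences: -68, -92, -116, -140
Third differences: -24, -24, -24
Constant third difference = -24, so extend:
-140 − 24 = -164;  -486 − 164 = -650;  -1298 − 650 = -1948

-1948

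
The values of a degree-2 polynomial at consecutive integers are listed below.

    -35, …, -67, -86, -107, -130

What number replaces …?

Using the last 4 terms:
First differences: -19  -21  -23
Second differences: -2  -2
Constant second difference = -2.
Extend backward: -19 + 2 = -17;  -67 + 17 = -50

-50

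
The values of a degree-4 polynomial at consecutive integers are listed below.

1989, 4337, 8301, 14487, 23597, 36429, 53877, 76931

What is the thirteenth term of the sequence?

D1: 2348, 3964, 6186, 9110, 12832, 17448, 23054
D2: 1616, 2222, 2924, 3722, 4616, 5606
D3: 606, 702, 798, 894, 990
D4: 96, 96, 96, 96
The fourth differences are constant (96).
990 + 96 = 1086;  5606 + 1086 = 6692;  23054 + 6692 = 29746;  76931 + 29746 = 106677
1086 + 96 = 1182;  6692 + 1182 = 7874;  29746 + 7874 = 37620;  106677 + 37620 = 144297
1182 + 96 = 1278;  7874 + 1278 = 9152;  37620 + 9152 = 46772;  144297 + 46772 = 191069
1278 + 96 = 1374;  9152 + 1374 = 10526;  46772 + 10526 = 57298;  191069 + 57298 = 248367
1374 + 96 = 1470;  10526 + 1470 = 11996;  57298 + 11996 = 69294;  248367 + 69294 = 317661

317661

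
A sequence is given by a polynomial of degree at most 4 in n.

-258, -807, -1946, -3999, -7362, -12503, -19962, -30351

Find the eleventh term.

-86298

First differences: -549, -1139, -2053, -3363, -5141, -7459, -10389
Second differences: -590, -914, -1310, -1778, -2318, -2930
Third differences: -324, -396, -468, -540, -612
Fourth differences: -72, -72, -72, -72
Fourth differences constant at -72.
-612 − 72 = -684;  -2930 − 684 = -3614;  -10389 − 3614 = -14003;  -30351 − 14003 = -44354
-684 − 72 = -756;  -3614 − 756 = -4370;  -14003 − 4370 = -18373;  -44354 − 18373 = -62727
-756 − 72 = -828;  -4370 − 828 = -5198;  -18373 − 5198 = -23571;  -62727 − 23571 = -86298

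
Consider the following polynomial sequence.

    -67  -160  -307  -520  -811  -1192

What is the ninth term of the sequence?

Δ: -93, -147, -213, -291, -381
Δ²: -54, -66, -78, -90
Δ³: -12, -12, -12
Third differences constant at -12.
-90 − 12 = -102;  -381 − 102 = -483;  -1192 − 483 = -1675
-102 − 12 = -114;  -483 − 114 = -597;  -1675 − 597 = -2272
-114 − 12 = -126;  -597 − 126 = -723;  -2272 − 723 = -2995

-2995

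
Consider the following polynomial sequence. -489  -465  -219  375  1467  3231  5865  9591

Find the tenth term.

24, 246, 594, 1092, 1764, 2634, 3726
222, 348, 498, 672, 870, 1092
126, 150, 174, 198, 222
24, 24, 24, 24
Constant fourth difference = 24, so extend:
222 + 24 = 246;  1092 + 246 = 1338;  3726 + 1338 = 5064;  9591 + 5064 = 14655
246 + 24 = 270;  1338 + 270 = 1608;  5064 + 1608 = 6672;  14655 + 6672 = 21327

21327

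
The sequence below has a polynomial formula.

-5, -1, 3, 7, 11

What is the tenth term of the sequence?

First differences: 4 , 4 , 4 , 4
The first differences are constant (4).
11 + 4 = 15
15 + 4 = 19
19 + 4 = 23
23 + 4 = 27
27 + 4 = 31

31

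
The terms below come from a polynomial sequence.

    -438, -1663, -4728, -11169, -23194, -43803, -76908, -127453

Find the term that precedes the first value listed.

Δ: -1225, -3065, -6441, -12025, -20609, -33105, -50545
Δ²: -1840, -3376, -5584, -8584, -12496, -17440
Δ³: -1536, -2208, -3000, -3912, -4944
Δ⁴: -672, -792, -912, -1032
Δ⁵: -120, -120, -120
The fifth differences are constant at -120.
Work back: -672 + 120 = -552;  -1536 + 552 = -984;  -1840 + 984 = -856;  -1225 + 856 = -369;  -438 + 369 = -69

-69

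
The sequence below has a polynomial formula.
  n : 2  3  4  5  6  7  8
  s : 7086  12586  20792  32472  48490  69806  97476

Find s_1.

5500  8206  11680  16018  21316  27670
2706  3474  4338  5298  6354
768  864  960  1056
96  96  96
The fourth differences are constant at 96.
Work back: 768 − 96 = 672;  2706 − 672 = 2034;  5500 − 2034 = 3466;  7086 − 3466 = 3620

3620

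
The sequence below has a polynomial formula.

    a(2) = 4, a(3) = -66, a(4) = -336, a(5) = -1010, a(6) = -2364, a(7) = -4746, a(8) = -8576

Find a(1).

6

-70  -270  -674  -1354  -2382  -3830
-200  -404  -680  -1028  -1448
-204  -276  -348  -420
-72  -72  -72
The fourth differences are constant at -72.
Work back: -204 + 72 = -132;  -200 + 132 = -68;  -70 + 68 = -2;  4 + 2 = 6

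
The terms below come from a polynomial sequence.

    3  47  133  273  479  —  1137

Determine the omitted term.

763

Using the first 5 terms:
First differences: 44  86  140  206
Second differences: 42  54  66
Third differences: 12  12
Constant third difference = 12.
Extend forward: 66 + 12 = 78;  206 + 78 = 284;  479 + 284 = 763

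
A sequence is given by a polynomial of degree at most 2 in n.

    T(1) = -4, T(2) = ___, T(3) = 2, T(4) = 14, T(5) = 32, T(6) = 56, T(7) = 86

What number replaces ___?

-4

Using the last 5 terms:
12  18  24  30
6  6  6
Constant second difference = 6.
Extend backward: 12 − 6 = 6;  2 − 6 = -4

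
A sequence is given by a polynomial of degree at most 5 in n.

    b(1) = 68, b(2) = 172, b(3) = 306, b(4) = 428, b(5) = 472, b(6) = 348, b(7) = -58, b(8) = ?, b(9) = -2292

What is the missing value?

-884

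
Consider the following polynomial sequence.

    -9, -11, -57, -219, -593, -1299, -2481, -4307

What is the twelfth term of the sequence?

First differences: -2, -46, -162, -374, -706, -1182, -1826
Second differences: -44, -116, -212, -332, -476, -644
Third differences: -72, -96, -120, -144, -168
Fourth differences: -24, -24, -24, -24
Constant fourth difference = -24, so extend:
-168 − 24 = -192;  -644 − 192 = -836;  -1826 − 836 = -2662;  -4307 − 2662 = -6969
-192 − 24 = -216;  -836 − 216 = -1052;  -2662 − 1052 = -3714;  -6969 − 3714 = -10683
-216 − 24 = -240;  -1052 − 240 = -1292;  -3714 − 1292 = -5006;  -10683 − 5006 = -15689
-240 − 24 = -264;  -1292 − 264 = -1556;  -5006 − 1556 = -6562;  -15689 − 6562 = -22251

-22251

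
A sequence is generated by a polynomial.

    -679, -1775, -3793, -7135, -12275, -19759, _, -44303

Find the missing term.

Using the first 6 terms:
First differences: -1096  -2018  -3342  -5140  -7484
Second differences: -922  -1324  -1798  -2344
Third differences: -402  -474  -546
Fourth differences: -72  -72
Constant fourth difference = -72.
Extend forward: -546 − 72 = -618;  -2344 − 618 = -2962;  -7484 − 2962 = -10446;  -19759 − 10446 = -30205

-30205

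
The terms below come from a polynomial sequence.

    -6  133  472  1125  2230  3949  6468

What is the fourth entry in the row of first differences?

D1: 139, 339, 653, 1105, 1719, 2519
D2: 200, 314, 452, 614, 800
D3: 114, 138, 162, 186
D4: 24, 24, 24

1105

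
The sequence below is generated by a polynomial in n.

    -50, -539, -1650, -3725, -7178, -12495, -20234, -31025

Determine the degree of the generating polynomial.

4

-489, -1111, -2075, -3453, -5317, -7739, -10791
-622, -964, -1378, -1864, -2422, -3052
-342, -414, -486, -558, -630
-72, -72, -72, -72
The fourth differences are constant, so the polynomial has degree 4.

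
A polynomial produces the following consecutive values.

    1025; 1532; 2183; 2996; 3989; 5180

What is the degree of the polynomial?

D1: 507, 651, 813, 993, 1191
D2: 144, 162, 180, 198
D3: 18, 18, 18
The third differences are constant, so the polynomial has degree 3.

3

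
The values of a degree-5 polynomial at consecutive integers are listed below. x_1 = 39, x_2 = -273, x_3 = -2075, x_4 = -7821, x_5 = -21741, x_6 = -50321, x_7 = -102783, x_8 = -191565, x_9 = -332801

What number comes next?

First differences: -312  -1802  -5746  -13920  -28580  -52462  -88782  -141236
Second differences: -1490  -3944  -8174  -14660  -23882  -36320  -52454
Third differences: -2454  -4230  -6486  -9222  -12438  -16134
Fourth differences: -1776  -2256  -2736  -3216  -3696
Fifth differences: -480  -480  -480  -480
Constant fifth difference = -480, so extend:
-3696 − 480 = -4176;  -16134 − 4176 = -20310;  -52454 − 20310 = -72764;  -141236 − 72764 = -214000;  -332801 − 214000 = -546801

-546801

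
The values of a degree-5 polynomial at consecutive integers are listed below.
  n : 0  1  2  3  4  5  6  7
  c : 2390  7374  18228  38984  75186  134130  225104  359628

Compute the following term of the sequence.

551694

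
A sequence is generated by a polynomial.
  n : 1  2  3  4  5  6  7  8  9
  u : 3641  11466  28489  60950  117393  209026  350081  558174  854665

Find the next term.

1265018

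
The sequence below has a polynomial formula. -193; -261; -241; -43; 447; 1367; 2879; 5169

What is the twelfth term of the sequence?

26669

-68, 20, 198, 490, 920, 1512, 2290
88, 178, 292, 430, 592, 778
90, 114, 138, 162, 186
24, 24, 24, 24
Constant fourth difference = 24, so extend:
186 + 24 = 210;  778 + 210 = 988;  2290 + 988 = 3278;  5169 + 3278 = 8447
210 + 24 = 234;  988 + 234 = 1222;  3278 + 1222 = 4500;  8447 + 4500 = 12947
234 + 24 = 258;  1222 + 258 = 1480;  4500 + 1480 = 5980;  12947 + 5980 = 18927
258 + 24 = 282;  1480 + 282 = 1762;  5980 + 1762 = 7742;  18927 + 7742 = 26669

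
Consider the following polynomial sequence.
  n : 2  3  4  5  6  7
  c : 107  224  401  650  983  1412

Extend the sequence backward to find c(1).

Δ: 117  177  249  333  429
Δ²: 60  72  84  96
Δ³: 12  12  12
The third differences are constant at 12.
Work back: 60 − 12 = 48;  117 − 48 = 69;  107 − 69 = 38

38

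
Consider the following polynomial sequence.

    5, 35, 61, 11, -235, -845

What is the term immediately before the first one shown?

-5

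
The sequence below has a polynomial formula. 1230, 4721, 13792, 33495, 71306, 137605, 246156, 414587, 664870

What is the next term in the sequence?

Δ: 3491  9071  19703  37811  66299  108551  168431  250283
Δ²: 5580  10632  18108  28488  42252  59880  81852
Δ³: 5052  7476  10380  13764  17628  21972
Δ⁴: 2424  2904  3384  3864  4344
Δ⁵: 480  480  480  480
Constant fifth difference = 480, so extend:
4344 + 480 = 4824;  21972 + 4824 = 26796;  81852 + 26796 = 108648;  250283 + 108648 = 358931;  664870 + 358931 = 1023801

1023801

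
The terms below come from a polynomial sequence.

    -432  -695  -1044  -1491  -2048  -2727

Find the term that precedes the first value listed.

First differences: -263, -349, -447, -557, -679
Second differences: -86, -98, -110, -122
Third differences: -12, -12, -12
The third differences are constant at -12.
Work back: -86 + 12 = -74;  -263 + 74 = -189;  -432 + 189 = -243

-243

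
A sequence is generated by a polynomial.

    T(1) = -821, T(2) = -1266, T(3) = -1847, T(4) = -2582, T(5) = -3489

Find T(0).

First differences: -445  -581  -735  -907
Second differences: -136  -154  -172
Third differences: -18  -18
The third differences are constant at -18.
Work back: -136 + 18 = -118;  -445 + 118 = -327;  -821 + 327 = -494

-494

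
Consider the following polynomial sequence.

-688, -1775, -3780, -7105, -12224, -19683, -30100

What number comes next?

D1: -1087 , -2005 , -3325 , -5119 , -7459 , -10417
D2: -918 , -1320 , -1794 , -2340 , -2958
D3: -402 , -474 , -546 , -618
D4: -72 , -72 , -72
Fourth differences constant at -72.
-618 − 72 = -690;  -2958 − 690 = -3648;  -10417 − 3648 = -14065;  -30100 − 14065 = -44165

-44165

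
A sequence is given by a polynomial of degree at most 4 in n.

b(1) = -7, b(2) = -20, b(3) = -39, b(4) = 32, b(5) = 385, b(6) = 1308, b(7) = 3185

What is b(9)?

First differences: -13  -19  71  353  923  1877
Second differences: -6  90  282  570  954
Third differences: 96  192  288  384
Fourth differences: 96  96  96
The fourth differences are constant (96).
384 + 96 = 480;  954 + 480 = 1434;  1877 + 1434 = 3311;  3185 + 3311 = 6496
480 + 96 = 576;  1434 + 576 = 2010;  3311 + 2010 = 5321;  6496 + 5321 = 11817

11817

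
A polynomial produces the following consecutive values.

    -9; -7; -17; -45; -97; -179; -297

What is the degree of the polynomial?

3

2, -10, -28, -52, -82, -118
-12, -18, -24, -30, -36
-6, -6, -6, -6
The third differences are constant, so the polynomial has degree 3.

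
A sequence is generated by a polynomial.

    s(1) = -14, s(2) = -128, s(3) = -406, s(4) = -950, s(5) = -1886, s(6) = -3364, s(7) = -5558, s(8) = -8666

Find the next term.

-12910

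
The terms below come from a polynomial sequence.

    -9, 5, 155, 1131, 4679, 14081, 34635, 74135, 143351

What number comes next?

256509

First differences: 14, 150, 976, 3548, 9402, 20554, 39500, 69216
Second differences: 136, 826, 2572, 5854, 11152, 18946, 29716
Third differences: 690, 1746, 3282, 5298, 7794, 10770
Fourth differences: 1056, 1536, 2016, 2496, 2976
Fifth differences: 480, 480, 480, 480
The fifth differences are constant (480).
2976 + 480 = 3456;  10770 + 3456 = 14226;  29716 + 14226 = 43942;  69216 + 43942 = 113158;  143351 + 113158 = 256509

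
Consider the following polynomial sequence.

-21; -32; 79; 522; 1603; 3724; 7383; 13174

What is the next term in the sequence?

-11 , 111 , 443 , 1081 , 2121 , 3659 , 5791
122 , 332 , 638 , 1040 , 1538 , 2132
210 , 306 , 402 , 498 , 594
96 , 96 , 96 , 96
Fourth differences constant at 96.
594 + 96 = 690;  2132 + 690 = 2822;  5791 + 2822 = 8613;  13174 + 8613 = 21787

21787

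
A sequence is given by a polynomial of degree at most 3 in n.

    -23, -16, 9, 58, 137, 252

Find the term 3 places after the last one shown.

873

D1: 7, 25, 49, 79, 115
D2: 18, 24, 30, 36
D3: 6, 6, 6
Third differences constant at 6.
36 + 6 = 42;  115 + 42 = 157;  252 + 157 = 409
42 + 6 = 48;  157 + 48 = 205;  409 + 205 = 614
48 + 6 = 54;  205 + 54 = 259;  614 + 259 = 873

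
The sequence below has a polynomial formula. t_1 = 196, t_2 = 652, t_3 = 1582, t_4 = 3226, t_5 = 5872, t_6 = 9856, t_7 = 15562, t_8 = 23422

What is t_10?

47572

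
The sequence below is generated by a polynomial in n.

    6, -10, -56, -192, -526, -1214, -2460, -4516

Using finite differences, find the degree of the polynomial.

-16, -46, -136, -334, -688, -1246, -2056
-30, -90, -198, -354, -558, -810
-60, -108, -156, -204, -252
-48, -48, -48, -48
The fourth differences are constant, so the polynomial has degree 4.

4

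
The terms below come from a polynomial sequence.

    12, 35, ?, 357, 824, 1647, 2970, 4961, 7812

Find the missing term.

126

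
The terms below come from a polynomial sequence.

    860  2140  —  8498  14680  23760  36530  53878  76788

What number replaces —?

4518

Using the last 6 terms:
6182, 9080, 12770, 17348, 22910
2898, 3690, 4578, 5562
792, 888, 984
96, 96
Constant fourth difference = 96.
Extend backward: 792 − 96 = 696;  2898 − 696 = 2202;  6182 − 2202 = 3980;  8498 − 3980 = 4518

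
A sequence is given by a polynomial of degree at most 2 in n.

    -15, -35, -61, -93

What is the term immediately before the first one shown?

D1: -20  -26  -32
D2: -6  -6
The second differences are constant at -6.
Work back: -20 + 6 = -14;  -15 + 14 = -1

-1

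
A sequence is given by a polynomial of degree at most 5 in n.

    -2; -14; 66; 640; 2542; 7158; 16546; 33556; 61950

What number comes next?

Δ: -12 , 80 , 574 , 1902 , 4616 , 9388 , 17010 , 28394
Δ²: 92 , 494 , 1328 , 2714 , 4772 , 7622 , 11384
Δ³: 402 , 834 , 1386 , 2058 , 2850 , 3762
Δ⁴: 432 , 552 , 672 , 792 , 912
Δ⁵: 120 , 120 , 120 , 120
The fifth differences are constant (120).
912 + 120 = 1032;  3762 + 1032 = 4794;  11384 + 4794 = 16178;  28394 + 16178 = 44572;  61950 + 44572 = 106522

106522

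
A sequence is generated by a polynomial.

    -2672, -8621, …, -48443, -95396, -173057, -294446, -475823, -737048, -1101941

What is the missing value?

-22058

Using the last 7 terms:
D1: -46953, -77661, -121389, -181377, -261225, -364893
D2: -30708, -43728, -59988, -79848, -103668
D3: -13020, -16260, -19860, -23820
D4: -3240, -3600, -3960
D5: -360, -360
Constant fifth difference = -360.
Extend backward: -3240 + 360 = -2880;  -13020 + 2880 = -10140;  -30708 + 10140 = -20568;  -46953 + 20568 = -26385;  -48443 + 26385 = -22058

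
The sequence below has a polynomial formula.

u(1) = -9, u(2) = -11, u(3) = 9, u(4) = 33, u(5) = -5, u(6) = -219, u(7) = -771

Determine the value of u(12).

-17631

First differences: -2, 20, 24, -38, -214, -552
Second differences: 22, 4, -62, -176, -338
Third differences: -18, -66, -114, -162
Fourth differences: -48, -48, -48
Constant fourth difference = -48, so extend:
-162 − 48 = -210;  -338 − 210 = -548;  -552 − 548 = -1100;  -771 − 1100 = -1871
-210 − 48 = -258;  -548 − 258 = -806;  -1100 − 806 = -1906;  -1871 − 1906 = -3777
-258 − 48 = -306;  -806 − 306 = -1112;  -1906 − 1112 = -3018;  -3777 − 3018 = -6795
-306 − 48 = -354;  -1112 − 354 = -1466;  -3018 − 1466 = -4484;  -6795 − 4484 = -11279
-354 − 48 = -402;  -1466 − 402 = -1868;  -4484 − 1868 = -6352;  -11279 − 6352 = -17631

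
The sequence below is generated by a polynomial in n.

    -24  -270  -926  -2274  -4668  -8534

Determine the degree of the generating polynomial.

-246, -656, -1348, -2394, -3866
-410, -692, -1046, -1472
-282, -354, -426
-72, -72
The fourth differences are constant, so the polynomial has degree 4.

4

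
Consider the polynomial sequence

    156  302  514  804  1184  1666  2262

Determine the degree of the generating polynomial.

146, 212, 290, 380, 482, 596
66, 78, 90, 102, 114
12, 12, 12, 12
The third differences are constant, so the polynomial has degree 3.

3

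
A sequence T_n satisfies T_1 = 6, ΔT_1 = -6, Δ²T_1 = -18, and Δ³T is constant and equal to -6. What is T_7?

-420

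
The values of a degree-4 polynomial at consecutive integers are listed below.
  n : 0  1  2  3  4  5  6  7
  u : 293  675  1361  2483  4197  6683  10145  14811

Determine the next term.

20933

382, 686, 1122, 1714, 2486, 3462, 4666
304, 436, 592, 772, 976, 1204
132, 156, 180, 204, 228
24, 24, 24, 24
Constant fourth difference = 24, so extend:
228 + 24 = 252;  1204 + 252 = 1456;  4666 + 1456 = 6122;  14811 + 6122 = 20933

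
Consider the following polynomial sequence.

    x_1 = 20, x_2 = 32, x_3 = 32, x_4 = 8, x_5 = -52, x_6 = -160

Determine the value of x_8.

-568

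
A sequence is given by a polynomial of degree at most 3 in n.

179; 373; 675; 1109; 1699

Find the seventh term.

First differences: 194, 302, 434, 590
Second differences: 108, 132, 156
Third differences: 24, 24
Constant third difference = 24, so extend:
156 + 24 = 180;  590 + 180 = 770;  1699 + 770 = 2469
180 + 24 = 204;  770 + 204 = 974;  2469 + 974 = 3443

3443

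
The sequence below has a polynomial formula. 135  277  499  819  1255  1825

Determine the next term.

2547

Δ: 142  222  320  436  570
Δ²: 80  98  116  134
Δ³: 18  18  18
Third differences constant at 18.
134 + 18 = 152;  570 + 152 = 722;  1825 + 722 = 2547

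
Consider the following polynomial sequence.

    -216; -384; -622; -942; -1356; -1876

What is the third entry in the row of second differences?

First differences: -168, -238, -320, -414, -520
Second differences: -70, -82, -94, -106
Third differences: -12, -12, -12

-94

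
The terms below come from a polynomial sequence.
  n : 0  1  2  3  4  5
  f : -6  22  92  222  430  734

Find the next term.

28, 70, 130, 208, 304
42, 60, 78, 96
18, 18, 18
Constant third difference = 18, so extend:
96 + 18 = 114;  304 + 114 = 418;  734 + 418 = 1152

1152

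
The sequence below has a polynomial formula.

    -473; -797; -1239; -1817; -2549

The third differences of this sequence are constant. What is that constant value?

Δ: -324, -442, -578, -732
Δ²: -118, -136, -154
Δ³: -18, -18

-18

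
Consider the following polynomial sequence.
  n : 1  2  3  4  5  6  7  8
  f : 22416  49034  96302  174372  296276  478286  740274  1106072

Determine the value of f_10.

26618, 47268, 78070, 121904, 182010, 261988, 365798
20650, 30802, 43834, 60106, 79978, 103810
10152, 13032, 16272, 19872, 23832
2880, 3240, 3600, 3960
360, 360, 360
Fifth differences constant at 360.
3960 + 360 = 4320;  23832 + 4320 = 28152;  103810 + 28152 = 131962;  365798 + 131962 = 497760;  1106072 + 497760 = 1603832
4320 + 360 = 4680;  28152 + 4680 = 32832;  131962 + 32832 = 164794;  497760 + 164794 = 662554;  1603832 + 662554 = 2266386

2266386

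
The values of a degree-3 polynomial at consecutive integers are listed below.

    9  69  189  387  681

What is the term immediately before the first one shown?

-9

60  120  198  294
60  78  96
18  18
The third differences are constant at 18.
Work back: 60 − 18 = 42;  60 − 42 = 18;  9 − 18 = -9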